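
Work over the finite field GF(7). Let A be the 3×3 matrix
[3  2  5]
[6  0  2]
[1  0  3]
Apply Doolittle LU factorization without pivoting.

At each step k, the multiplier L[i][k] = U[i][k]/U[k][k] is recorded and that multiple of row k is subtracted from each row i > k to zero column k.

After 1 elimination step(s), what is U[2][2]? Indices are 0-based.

[col 0] pivot 3
  R1 -= 2*R0 → (0, 3, 6)  (L[1][0] := 2)
  R2 -= 5*R0 → (0, 4, 6)  (L[2][0] := 5)

U[2][2] = 6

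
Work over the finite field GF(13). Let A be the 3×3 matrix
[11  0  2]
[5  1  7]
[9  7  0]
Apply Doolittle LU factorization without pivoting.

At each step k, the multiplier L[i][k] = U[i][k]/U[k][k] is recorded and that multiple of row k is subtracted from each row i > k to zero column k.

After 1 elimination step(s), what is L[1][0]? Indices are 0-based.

Step 1: pivot at (0,0) is 11.
  row1 ← row1 − (4)·row0  ⇒  L[1][0]=4, U row1=(0, 1, 12)
  row2 ← row2 − (2)·row0  ⇒  L[2][0]=2, U row2=(0, 7, 9)

L[1][0] = 4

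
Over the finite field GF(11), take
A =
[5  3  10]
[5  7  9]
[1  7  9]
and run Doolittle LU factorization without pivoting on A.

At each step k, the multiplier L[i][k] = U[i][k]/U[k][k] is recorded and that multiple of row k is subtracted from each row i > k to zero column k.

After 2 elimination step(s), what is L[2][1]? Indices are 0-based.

Step 1: pivot at (0,0) is 5.
  row1 ← row1 − (1)·row0  ⇒  L[1][0]=1, U row1=(0, 4, 10)
  row2 ← row2 − (9)·row0  ⇒  L[2][0]=9, U row2=(0, 2, 7)
Step 2: pivot at (1,1) is 4.
  row2 ← row2 − (6)·row1  ⇒  L[2][1]=6, U row2=(0, 0, 2)

L[2][1] = 6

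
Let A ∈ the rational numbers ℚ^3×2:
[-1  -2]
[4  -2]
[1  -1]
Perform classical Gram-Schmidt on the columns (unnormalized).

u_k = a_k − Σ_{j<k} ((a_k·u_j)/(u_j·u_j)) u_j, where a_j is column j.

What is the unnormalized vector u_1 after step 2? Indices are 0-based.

u_1 = (-43/18, -4/9, -11/18)

Step 1: u_0 = a_0 = (-1, 4, 1).
Step 2: u_1 = a_1 − (-7/18)·u_0 = (-43/18, -4/9, -11/18).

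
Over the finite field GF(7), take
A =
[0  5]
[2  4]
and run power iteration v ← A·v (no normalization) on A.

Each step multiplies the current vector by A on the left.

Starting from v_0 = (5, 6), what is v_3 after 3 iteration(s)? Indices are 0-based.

v_3 = (0, 4)

v_0 = (5, 6).
v_1 = A·v_0 = (2, 6).
v_2 = A·v_1 = (2, 0).
v_3 = A·v_2 = (0, 4).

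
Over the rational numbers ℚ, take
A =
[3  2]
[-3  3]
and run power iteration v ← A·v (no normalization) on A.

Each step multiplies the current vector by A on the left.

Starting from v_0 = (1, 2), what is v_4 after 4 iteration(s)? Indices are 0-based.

v_4 = (-63, -522)

v_0 = (1, 2).
v_1 = A·v_0 = (7, 3).
v_2 = A·v_1 = (27, -12).
v_3 = A·v_2 = (57, -117).
v_4 = A·v_3 = (-63, -522).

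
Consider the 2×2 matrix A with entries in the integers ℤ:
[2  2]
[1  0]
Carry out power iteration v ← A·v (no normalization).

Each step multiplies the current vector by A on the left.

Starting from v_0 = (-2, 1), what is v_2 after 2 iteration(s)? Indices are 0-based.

v_0 = (-2, 1).
v_1 = A·v_0 = (-2, -2).
v_2 = A·v_1 = (-8, -2).

v_2 = (-8, -2)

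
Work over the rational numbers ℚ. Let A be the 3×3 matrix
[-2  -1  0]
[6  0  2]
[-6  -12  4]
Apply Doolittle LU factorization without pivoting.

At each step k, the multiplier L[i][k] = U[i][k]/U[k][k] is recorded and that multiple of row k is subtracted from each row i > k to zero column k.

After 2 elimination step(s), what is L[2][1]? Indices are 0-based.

L[2][1] = 3

[col 0] pivot -2
  R1 -= -3*R0 → (0, -3, 2)  (L[1][0] := -3)
  R2 -= 3*R0 → (0, -9, 4)  (L[2][0] := 3)
[col 1] pivot -3
  R2 -= 3*R1 → (0, 0, -2)  (L[2][1] := 3)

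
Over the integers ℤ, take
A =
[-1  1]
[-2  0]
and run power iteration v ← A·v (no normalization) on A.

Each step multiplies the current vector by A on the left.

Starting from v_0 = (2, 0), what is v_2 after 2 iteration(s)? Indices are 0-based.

v_2 = (-2, 4)

v_0 = (2, 0).
v_1 = A·v_0 = (-2, -4).
v_2 = A·v_1 = (-2, 4).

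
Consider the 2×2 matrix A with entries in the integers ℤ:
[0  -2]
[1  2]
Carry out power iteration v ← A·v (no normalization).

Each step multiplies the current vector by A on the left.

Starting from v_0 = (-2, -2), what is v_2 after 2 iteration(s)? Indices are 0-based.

v_2 = (12, -8)

v_0 = (-2, -2).
v_1 = A·v_0 = (4, -6).
v_2 = A·v_1 = (12, -8).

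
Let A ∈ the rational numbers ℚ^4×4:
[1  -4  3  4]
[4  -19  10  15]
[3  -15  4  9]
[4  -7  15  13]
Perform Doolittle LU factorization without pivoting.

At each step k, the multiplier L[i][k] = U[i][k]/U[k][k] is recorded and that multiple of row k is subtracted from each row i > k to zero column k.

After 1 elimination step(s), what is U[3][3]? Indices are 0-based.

U[3][3] = -3

Step 1: pivot at (0,0) is 1.
  row1 ← row1 − (4)·row0  ⇒  L[1][0]=4, U row1=(0, -3, -2, -1)
  row2 ← row2 − (3)·row0  ⇒  L[2][0]=3, U row2=(0, -3, -5, -3)
  row3 ← row3 − (4)·row0  ⇒  L[3][0]=4, U row3=(0, 9, 3, -3)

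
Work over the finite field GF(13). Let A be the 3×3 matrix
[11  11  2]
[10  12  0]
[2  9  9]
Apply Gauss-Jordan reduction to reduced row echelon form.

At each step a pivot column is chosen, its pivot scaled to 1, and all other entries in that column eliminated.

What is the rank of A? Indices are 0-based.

rank = 3

[1] R0 /= 11  ⇒  (1, 1, 12)
     R1 -= 10·R0  ⇒  (0, 2, 10)
     R2 -= 2·R0  ⇒  (0, 7, 11)
[2] R1 /= 2  ⇒  (0, 1, 5)
     R0 -= 1·R1  ⇒  (1, 0, 7)
     R2 -= 7·R1  ⇒  (0, 0, 2)
[3] R2 /= 2  ⇒  (0, 0, 1)
     R0 -= 7·R2  ⇒  (1, 0, 0)
     R1 -= 5·R2  ⇒  (0, 1, 0)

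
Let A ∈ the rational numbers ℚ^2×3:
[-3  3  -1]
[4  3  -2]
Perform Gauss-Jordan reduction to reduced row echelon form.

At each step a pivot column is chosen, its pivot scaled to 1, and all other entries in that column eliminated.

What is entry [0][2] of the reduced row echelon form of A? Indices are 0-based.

pivot(0,0)=-3: scale R0 → (1, -1, 1/3)
  clear (1,0): R1 −= (4)R0 → (0, 7, -10/3)
pivot(1,1)=7: scale R1 → (0, 1, -10/21)
  clear (0,1): R0 −= (-1)R1 → (1, 0, -1/7)

M[0][2] = -1/7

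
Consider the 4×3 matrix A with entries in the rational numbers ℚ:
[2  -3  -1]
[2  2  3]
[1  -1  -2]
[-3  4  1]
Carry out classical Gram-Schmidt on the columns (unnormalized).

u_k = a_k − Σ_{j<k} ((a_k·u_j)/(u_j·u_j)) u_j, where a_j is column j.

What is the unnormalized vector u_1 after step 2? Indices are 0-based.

u_1 = (-4/3, 11/3, -1/6, 3/2)

Step 1: u_0 = a_0 = (2, 2, 1, -3).
Step 2: u_1 = a_1 − (-5/6)·u_0 = (-4/3, 11/3, -1/6, 3/2).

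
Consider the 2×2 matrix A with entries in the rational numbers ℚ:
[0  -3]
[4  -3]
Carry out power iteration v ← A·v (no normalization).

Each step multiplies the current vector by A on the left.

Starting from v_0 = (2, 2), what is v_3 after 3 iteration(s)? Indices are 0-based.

v_3 = (90, 66)

v_0 = (2, 2).
v_1 = A·v_0 = (-6, 2).
v_2 = A·v_1 = (-6, -30).
v_3 = A·v_2 = (90, 66).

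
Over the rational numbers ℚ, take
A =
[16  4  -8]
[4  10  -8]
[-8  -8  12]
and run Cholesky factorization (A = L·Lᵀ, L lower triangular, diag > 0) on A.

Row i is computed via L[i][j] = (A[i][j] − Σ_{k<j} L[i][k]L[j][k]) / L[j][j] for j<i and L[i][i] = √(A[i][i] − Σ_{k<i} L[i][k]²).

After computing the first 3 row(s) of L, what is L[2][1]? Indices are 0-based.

Step 1: L[0][0] = √(16) = 4.
  L[1][0] = (4) / L[0][0] = 1.
Step 2: L[1][1] = √(9) = 3.
  L[2][0] = (-8) / L[0][0] = -2.
  L[2][1] = (-6) / L[1][1] = -2.
Step 3: L[2][2] = √(4) = 2.

L[2][1] = -2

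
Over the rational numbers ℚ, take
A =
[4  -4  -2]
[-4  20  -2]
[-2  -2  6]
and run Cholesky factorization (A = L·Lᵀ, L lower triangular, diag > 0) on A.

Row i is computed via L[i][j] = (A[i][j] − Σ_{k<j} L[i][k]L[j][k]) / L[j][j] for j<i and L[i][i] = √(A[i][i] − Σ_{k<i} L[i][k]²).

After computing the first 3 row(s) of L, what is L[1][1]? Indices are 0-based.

Step 1: L[0][0] = √(4) = 2.
  L[1][0] = (-4) / L[0][0] = -2.
Step 2: L[1][1] = √(16) = 4.
  L[2][0] = (-2) / L[0][0] = -1.
  L[2][1] = (-4) / L[1][1] = -1.
Step 3: L[2][2] = √(4) = 2.

L[1][1] = 4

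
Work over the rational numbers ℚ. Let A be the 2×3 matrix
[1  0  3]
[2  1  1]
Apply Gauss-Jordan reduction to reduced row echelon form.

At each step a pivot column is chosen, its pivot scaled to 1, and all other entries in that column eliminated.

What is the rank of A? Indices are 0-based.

rank = 2

pivot(0,0)=1: scale R0 → (1, 0, 3)
  clear (1,0): R1 −= (2)R0 → (0, 1, -5)
pivot(1,1)=1: scale R1 → (0, 1, -5)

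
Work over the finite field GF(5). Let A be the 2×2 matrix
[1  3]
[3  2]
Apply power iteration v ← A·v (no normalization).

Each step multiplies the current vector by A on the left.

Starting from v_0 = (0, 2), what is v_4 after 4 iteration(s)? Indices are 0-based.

v_4 = (4, 0)

v_0 = (0, 2).
v_1 = A·v_0 = (1, 4).
v_2 = A·v_1 = (3, 1).
v_3 = A·v_2 = (1, 1).
v_4 = A·v_3 = (4, 0).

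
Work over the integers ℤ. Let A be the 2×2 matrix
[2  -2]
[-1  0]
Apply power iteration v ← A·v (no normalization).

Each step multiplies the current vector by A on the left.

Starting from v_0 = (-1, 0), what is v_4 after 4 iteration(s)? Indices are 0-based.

v_4 = (-44, 16)

v_0 = (-1, 0).
v_1 = A·v_0 = (-2, 1).
v_2 = A·v_1 = (-6, 2).
v_3 = A·v_2 = (-16, 6).
v_4 = A·v_3 = (-44, 16).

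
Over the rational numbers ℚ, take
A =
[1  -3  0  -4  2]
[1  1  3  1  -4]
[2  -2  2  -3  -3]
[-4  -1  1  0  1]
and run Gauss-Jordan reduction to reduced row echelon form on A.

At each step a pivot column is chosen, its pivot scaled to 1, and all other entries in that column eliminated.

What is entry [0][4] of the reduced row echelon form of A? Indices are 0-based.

M[0][4] = -26

pivot(0,0)=1: scale R0 → (1, -3, 0, -4, 2)
  clear (1,0): R1 −= (1)R0 → (0, 4, 3, 5, -6)
  clear (2,0): R2 −= (2)R0 → (0, 4, 2, 5, -7)
  clear (3,0): R3 −= (-4)R0 → (0, -13, 1, -16, 9)
pivot(1,1)=4: scale R1 → (0, 1, 3/4, 5/4, -3/2)
  clear (0,1): R0 −= (-3)R1 → (1, 0, 9/4, -1/4, -5/2)
  clear (2,1): R2 −= (4)R1 → (0, 0, -1, 0, -1)
  clear (3,1): R3 −= (-13)R1 → (0, 0, 43/4, 1/4, -21/2)
pivot(2,2)=-1: scale R2 → (0, 0, 1, 0, 1)
  clear (0,2): R0 −= (9/4)R2 → (1, 0, 0, -1/4, -19/4)
  clear (1,2): R1 −= (3/4)R2 → (0, 1, 0, 5/4, -9/4)
  clear (3,2): R3 −= (43/4)R2 → (0, 0, 0, 1/4, -85/4)
pivot(3,3)=1/4: scale R3 → (0, 0, 0, 1, -85)
  clear (0,3): R0 −= (-1/4)R3 → (1, 0, 0, 0, -26)
  clear (1,3): R1 −= (5/4)R3 → (0, 1, 0, 0, 104)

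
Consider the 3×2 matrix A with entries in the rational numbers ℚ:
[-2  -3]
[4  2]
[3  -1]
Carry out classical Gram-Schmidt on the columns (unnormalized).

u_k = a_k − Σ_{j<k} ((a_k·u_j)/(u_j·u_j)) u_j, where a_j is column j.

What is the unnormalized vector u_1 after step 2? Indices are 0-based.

Step 1: u_0 = a_0 = (-2, 4, 3).
Step 2: u_1 = a_1 − (11/29)·u_0 = (-65/29, 14/29, -62/29).

u_1 = (-65/29, 14/29, -62/29)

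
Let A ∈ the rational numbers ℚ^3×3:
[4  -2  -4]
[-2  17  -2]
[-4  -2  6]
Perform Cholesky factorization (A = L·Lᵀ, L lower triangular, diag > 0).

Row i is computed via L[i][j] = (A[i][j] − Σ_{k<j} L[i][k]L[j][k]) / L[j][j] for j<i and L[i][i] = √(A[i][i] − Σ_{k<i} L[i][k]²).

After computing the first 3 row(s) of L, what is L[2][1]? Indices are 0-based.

L[2][1] = -1

Step 1: L[0][0] = √(4) = 2.
  L[1][0] = (-2) / L[0][0] = -1.
Step 2: L[1][1] = √(16) = 4.
  L[2][0] = (-4) / L[0][0] = -2.
  L[2][1] = (-4) / L[1][1] = -1.
Step 3: L[2][2] = √(1) = 1.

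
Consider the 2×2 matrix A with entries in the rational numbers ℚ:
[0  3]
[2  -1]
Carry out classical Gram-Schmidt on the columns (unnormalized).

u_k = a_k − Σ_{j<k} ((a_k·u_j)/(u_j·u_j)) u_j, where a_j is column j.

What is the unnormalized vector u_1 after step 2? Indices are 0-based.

Step 1: u_0 = a_0 = (0, 2).
Step 2: u_1 = a_1 − (-1/2)·u_0 = (3, 0).

u_1 = (3, 0)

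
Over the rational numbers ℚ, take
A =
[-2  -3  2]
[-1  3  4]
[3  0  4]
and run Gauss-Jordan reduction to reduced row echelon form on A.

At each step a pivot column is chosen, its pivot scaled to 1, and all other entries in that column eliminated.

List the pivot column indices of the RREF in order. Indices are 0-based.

pivot columns: 0, 1, 2

[1] R0 /= -2  ⇒  (1, 3/2, -1)
     R1 -= -1·R0  ⇒  (0, 9/2, 3)
     R2 -= 3·R0  ⇒  (0, -9/2, 7)
[2] R1 /= 9/2  ⇒  (0, 1, 2/3)
     R0 -= 3/2·R1  ⇒  (1, 0, -2)
     R2 -= -9/2·R1  ⇒  (0, 0, 10)
[3] R2 /= 10  ⇒  (0, 0, 1)
     R0 -= -2·R2  ⇒  (1, 0, 0)
     R1 -= 2/3·R2  ⇒  (0, 1, 0)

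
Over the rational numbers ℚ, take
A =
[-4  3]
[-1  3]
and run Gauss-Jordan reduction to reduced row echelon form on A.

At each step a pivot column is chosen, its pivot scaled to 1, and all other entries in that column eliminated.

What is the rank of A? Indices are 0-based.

rank = 2

step 1: normalize row 0 (÷-4) = (1, -3/4)
  row 1: subtract -1×row0 = (0, 9/4)
step 2: normalize row 1 (÷9/4) = (0, 1)
  row 0: subtract -3/4×row1 = (1, 0)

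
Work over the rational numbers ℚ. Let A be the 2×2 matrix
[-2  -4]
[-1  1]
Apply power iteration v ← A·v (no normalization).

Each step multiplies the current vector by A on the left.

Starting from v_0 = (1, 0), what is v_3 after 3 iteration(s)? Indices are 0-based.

v_0 = (1, 0).
v_1 = A·v_0 = (-2, -1).
v_2 = A·v_1 = (8, 1).
v_3 = A·v_2 = (-20, -7).

v_3 = (-20, -7)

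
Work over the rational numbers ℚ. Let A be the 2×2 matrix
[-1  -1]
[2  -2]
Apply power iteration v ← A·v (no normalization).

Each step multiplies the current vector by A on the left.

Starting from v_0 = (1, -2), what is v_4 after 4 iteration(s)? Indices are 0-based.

v_4 = (-23, 22)

v_0 = (1, -2).
v_1 = A·v_0 = (1, 6).
v_2 = A·v_1 = (-7, -10).
v_3 = A·v_2 = (17, 6).
v_4 = A·v_3 = (-23, 22).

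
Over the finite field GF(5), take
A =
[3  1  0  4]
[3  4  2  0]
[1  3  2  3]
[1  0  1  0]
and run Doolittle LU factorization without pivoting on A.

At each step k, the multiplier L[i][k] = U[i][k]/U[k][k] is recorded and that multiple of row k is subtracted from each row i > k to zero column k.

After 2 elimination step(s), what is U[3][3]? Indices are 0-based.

Step 1: pivot at (0,0) is 3.
  row1 ← row1 − (1)·row0  ⇒  L[1][0]=1, U row1=(0, 3, 2, 1)
  row2 ← row2 − (2)·row0  ⇒  L[2][0]=2, U row2=(0, 1, 2, 0)
  row3 ← row3 − (2)·row0  ⇒  L[3][0]=2, U row3=(0, 3, 1, 2)
Step 2: pivot at (1,1) is 3.
  row2 ← row2 − (2)·row1  ⇒  L[2][1]=2, U row2=(0, 0, 3, 3)
  row3 ← row3 − (1)·row1  ⇒  L[3][1]=1, U row3=(0, 0, 4, 1)

U[3][3] = 1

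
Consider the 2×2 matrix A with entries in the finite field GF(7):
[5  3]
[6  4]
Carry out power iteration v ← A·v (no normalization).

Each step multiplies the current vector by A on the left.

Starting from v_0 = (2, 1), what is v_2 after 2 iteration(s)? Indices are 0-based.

v_2 = (1, 2)

v_0 = (2, 1).
v_1 = A·v_0 = (6, 2).
v_2 = A·v_1 = (1, 2).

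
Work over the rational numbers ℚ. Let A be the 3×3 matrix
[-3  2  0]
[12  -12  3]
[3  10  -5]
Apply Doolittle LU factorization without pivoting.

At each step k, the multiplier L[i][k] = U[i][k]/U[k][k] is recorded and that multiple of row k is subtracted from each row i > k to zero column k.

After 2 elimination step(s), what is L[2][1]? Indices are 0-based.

L[2][1] = -3

k=0: U[0][0]=-3
  eliminate (1,0): mult=-4, new row 1: (0, -4, 3); set L[1][0]=-4
  eliminate (2,0): mult=-1, new row 2: (0, 12, -5); set L[2][0]=-1
k=1: U[1][1]=-4
  eliminate (2,1): mult=-3, new row 2: (0, 0, 4); set L[2][1]=-3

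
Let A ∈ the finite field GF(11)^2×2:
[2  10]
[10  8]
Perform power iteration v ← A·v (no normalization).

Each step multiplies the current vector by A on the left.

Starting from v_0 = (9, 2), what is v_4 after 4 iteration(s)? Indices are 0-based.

v_0 = (9, 2).
v_1 = A·v_0 = (5, 7).
v_2 = A·v_1 = (3, 7).
v_3 = A·v_2 = (10, 9).
v_4 = A·v_3 = (0, 7).

v_4 = (0, 7)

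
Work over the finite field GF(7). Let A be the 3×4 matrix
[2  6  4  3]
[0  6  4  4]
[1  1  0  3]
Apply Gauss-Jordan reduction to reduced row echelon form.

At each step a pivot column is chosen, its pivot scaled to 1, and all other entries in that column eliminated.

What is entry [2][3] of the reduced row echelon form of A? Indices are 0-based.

M[2][3] = 1

step 1: normalize row 0 (÷2) = (1, 3, 2, 5)
  row 2: subtract 1×row0 = (0, 5, 5, 5)
step 2: normalize row 1 (÷6) = (0, 1, 3, 3)
  row 0: subtract 3×row1 = (1, 0, 0, 3)
  row 2: subtract 5×row1 = (0, 0, 4, 4)
step 3: normalize row 2 (÷4) = (0, 0, 1, 1)
  row 1: subtract 3×row2 = (0, 1, 0, 0)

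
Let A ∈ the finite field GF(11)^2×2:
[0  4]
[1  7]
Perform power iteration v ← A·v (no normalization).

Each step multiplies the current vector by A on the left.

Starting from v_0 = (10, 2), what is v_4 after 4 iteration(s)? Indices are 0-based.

v_0 = (10, 2).
v_1 = A·v_0 = (8, 2).
v_2 = A·v_1 = (8, 0).
v_3 = A·v_2 = (0, 8).
v_4 = A·v_3 = (10, 1).

v_4 = (10, 1)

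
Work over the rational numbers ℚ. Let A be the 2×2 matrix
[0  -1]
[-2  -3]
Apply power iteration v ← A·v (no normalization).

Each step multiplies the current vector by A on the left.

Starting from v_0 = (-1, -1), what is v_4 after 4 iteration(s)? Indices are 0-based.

v_0 = (-1, -1).
v_1 = A·v_0 = (1, 5).
v_2 = A·v_1 = (-5, -17).
v_3 = A·v_2 = (17, 61).
v_4 = A·v_3 = (-61, -217).

v_4 = (-61, -217)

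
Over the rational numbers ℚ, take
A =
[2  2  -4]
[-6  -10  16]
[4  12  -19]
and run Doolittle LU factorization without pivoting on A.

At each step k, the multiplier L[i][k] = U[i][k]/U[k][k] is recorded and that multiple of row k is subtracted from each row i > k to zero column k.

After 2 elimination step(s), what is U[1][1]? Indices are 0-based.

U[1][1] = -4

Step 1: pivot at (0,0) is 2.
  row1 ← row1 − (-3)·row0  ⇒  L[1][0]=-3, U row1=(0, -4, 4)
  row2 ← row2 − (2)·row0  ⇒  L[2][0]=2, U row2=(0, 8, -11)
Step 2: pivot at (1,1) is -4.
  row2 ← row2 − (-2)·row1  ⇒  L[2][1]=-2, U row2=(0, 0, -3)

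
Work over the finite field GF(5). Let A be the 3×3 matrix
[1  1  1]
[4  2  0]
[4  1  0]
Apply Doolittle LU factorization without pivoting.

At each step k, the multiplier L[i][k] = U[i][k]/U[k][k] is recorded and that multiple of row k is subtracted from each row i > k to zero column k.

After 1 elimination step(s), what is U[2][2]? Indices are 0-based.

U[2][2] = 1

Step 1: pivot at (0,0) is 1.
  row1 ← row1 − (4)·row0  ⇒  L[1][0]=4, U row1=(0, 3, 1)
  row2 ← row2 − (4)·row0  ⇒  L[2][0]=4, U row2=(0, 2, 1)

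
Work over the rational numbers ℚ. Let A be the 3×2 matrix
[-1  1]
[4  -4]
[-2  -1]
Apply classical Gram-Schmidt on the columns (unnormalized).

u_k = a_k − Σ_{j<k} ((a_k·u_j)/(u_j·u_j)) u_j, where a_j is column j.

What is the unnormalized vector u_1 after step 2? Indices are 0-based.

Step 1: u_0 = a_0 = (-1, 4, -2).
Step 2: u_1 = a_1 − (-5/7)·u_0 = (2/7, -8/7, -17/7).

u_1 = (2/7, -8/7, -17/7)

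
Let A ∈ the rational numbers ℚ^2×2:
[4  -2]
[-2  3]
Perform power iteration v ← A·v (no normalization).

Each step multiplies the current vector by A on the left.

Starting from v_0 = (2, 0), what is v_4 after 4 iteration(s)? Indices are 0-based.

v_0 = (2, 0).
v_1 = A·v_0 = (8, -4).
v_2 = A·v_1 = (40, -28).
v_3 = A·v_2 = (216, -164).
v_4 = A·v_3 = (1192, -924).

v_4 = (1192, -924)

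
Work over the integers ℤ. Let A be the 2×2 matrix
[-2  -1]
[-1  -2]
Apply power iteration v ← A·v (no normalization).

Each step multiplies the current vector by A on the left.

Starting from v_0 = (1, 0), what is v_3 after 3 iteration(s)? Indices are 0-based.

v_3 = (-14, -13)

v_0 = (1, 0).
v_1 = A·v_0 = (-2, -1).
v_2 = A·v_1 = (5, 4).
v_3 = A·v_2 = (-14, -13).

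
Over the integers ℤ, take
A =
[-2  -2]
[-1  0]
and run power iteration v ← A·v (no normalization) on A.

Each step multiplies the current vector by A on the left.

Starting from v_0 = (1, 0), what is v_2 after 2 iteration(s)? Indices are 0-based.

v_0 = (1, 0).
v_1 = A·v_0 = (-2, -1).
v_2 = A·v_1 = (6, 2).

v_2 = (6, 2)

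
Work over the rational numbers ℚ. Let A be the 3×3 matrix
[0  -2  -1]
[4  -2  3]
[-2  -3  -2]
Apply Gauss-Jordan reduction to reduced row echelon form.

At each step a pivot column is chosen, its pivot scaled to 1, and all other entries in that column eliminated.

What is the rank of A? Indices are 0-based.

rank = 3

pivot(0,0): swap R0↔R1
pivot(0,0)=4: scale R0 → (1, -1/2, 3/4)
  clear (2,0): R2 −= (-2)R0 → (0, -4, -1/2)
pivot(1,1)=-2: scale R1 → (0, 1, 1/2)
  clear (0,1): R0 −= (-1/2)R1 → (1, 0, 1)
  clear (2,1): R2 −= (-4)R1 → (0, 0, 3/2)
pivot(2,2)=3/2: scale R2 → (0, 0, 1)
  clear (0,2): R0 −= (1)R2 → (1, 0, 0)
  clear (1,2): R1 −= (1/2)R2 → (0, 1, 0)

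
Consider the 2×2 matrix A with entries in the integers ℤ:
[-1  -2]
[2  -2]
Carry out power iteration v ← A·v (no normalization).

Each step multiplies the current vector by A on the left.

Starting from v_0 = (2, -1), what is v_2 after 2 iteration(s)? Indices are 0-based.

v_0 = (2, -1).
v_1 = A·v_0 = (0, 6).
v_2 = A·v_1 = (-12, -12).

v_2 = (-12, -12)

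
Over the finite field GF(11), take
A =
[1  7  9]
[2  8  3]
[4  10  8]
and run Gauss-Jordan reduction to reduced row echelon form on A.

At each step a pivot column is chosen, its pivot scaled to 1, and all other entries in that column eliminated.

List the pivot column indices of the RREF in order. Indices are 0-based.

step 1: normalize row 0 (÷1) = (1, 7, 9)
  row 1: subtract 2×row0 = (0, 5, 7)
  row 2: subtract 4×row0 = (0, 4, 5)
step 2: normalize row 1 (÷5) = (0, 1, 8)
  row 0: subtract 7×row1 = (1, 0, 8)
  row 2: subtract 4×row1 = (0, 0, 6)
step 3: normalize row 2 (÷6) = (0, 0, 1)
  row 0: subtract 8×row2 = (1, 0, 0)
  row 1: subtract 8×row2 = (0, 1, 0)

pivot columns: 0, 1, 2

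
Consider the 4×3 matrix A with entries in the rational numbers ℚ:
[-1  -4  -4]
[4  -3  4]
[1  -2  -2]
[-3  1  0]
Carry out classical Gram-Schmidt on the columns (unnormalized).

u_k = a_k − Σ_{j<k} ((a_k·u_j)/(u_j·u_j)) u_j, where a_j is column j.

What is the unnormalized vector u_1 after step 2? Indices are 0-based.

u_1 = (-121/27, -29/27, -41/27, -4/9)

Step 1: u_0 = a_0 = (-1, 4, 1, -3).
Step 2: u_1 = a_1 − (-13/27)·u_0 = (-121/27, -29/27, -41/27, -4/9).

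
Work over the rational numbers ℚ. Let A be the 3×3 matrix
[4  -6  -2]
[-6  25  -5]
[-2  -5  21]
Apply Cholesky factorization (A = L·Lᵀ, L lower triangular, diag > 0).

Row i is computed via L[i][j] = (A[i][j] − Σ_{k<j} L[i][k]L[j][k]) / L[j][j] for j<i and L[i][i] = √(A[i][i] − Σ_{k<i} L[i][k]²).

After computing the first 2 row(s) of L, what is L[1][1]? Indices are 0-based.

L[1][1] = 4

Step 1: L[0][0] = √(4) = 2.
  L[1][0] = (-6) / L[0][0] = -3.
Step 2: L[1][1] = √(16) = 4.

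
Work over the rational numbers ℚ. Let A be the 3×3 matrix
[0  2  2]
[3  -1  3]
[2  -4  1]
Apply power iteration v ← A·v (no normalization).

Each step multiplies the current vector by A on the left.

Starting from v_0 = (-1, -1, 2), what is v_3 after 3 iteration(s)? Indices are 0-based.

v_0 = (-1, -1, 2).
v_1 = A·v_0 = (2, 4, 4).
v_2 = A·v_1 = (16, 14, -8).
v_3 = A·v_2 = (12, 10, -32).

v_3 = (12, 10, -32)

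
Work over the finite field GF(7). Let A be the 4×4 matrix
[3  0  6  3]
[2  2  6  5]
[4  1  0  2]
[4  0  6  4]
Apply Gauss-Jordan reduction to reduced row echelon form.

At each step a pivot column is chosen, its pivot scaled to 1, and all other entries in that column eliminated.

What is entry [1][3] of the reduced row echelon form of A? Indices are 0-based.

step 1: normalize row 0 (÷3) = (1, 0, 2, 1)
  row 1: subtract 2×row0 = (0, 2, 2, 3)
  row 2: subtract 4×row0 = (0, 1, 6, 5)
  row 3: subtract 4×row0 = (0, 0, 5, 0)
step 2: normalize row 1 (÷2) = (0, 1, 1, 5)
  row 2: subtract 1×row1 = (0, 0, 5, 0)
step 3: normalize row 2 (÷5) = (0, 0, 1, 0)
  row 0: subtract 2×row2 = (1, 0, 0, 1)
  row 1: subtract 1×row2 = (0, 1, 0, 5)
  row 3: subtract 5×row2 = (0, 0, 0, 0)
skip col 3 (zero from row 3)

M[1][3] = 5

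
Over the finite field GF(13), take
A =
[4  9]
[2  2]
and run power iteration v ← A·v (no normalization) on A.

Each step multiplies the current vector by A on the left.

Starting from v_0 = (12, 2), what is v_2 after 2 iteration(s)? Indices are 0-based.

v_0 = (12, 2).
v_1 = A·v_0 = (1, 2).
v_2 = A·v_1 = (9, 6).

v_2 = (9, 6)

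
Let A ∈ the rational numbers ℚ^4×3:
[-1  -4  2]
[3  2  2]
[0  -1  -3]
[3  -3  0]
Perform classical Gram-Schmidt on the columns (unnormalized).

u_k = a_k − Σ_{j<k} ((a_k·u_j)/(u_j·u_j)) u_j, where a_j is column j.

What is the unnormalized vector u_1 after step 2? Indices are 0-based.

u_1 = (-75/19, 35/19, -1, -60/19)

Step 1: u_0 = a_0 = (-1, 3, 0, 3).
Step 2: u_1 = a_1 − (1/19)·u_0 = (-75/19, 35/19, -1, -60/19).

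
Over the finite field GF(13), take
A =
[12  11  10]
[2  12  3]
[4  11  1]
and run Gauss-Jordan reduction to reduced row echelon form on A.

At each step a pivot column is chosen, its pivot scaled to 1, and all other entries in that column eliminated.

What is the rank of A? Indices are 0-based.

rank = 3

step 1: normalize row 0 (÷12) = (1, 2, 3)
  row 1: subtract 2×row0 = (0, 8, 10)
  row 2: subtract 4×row0 = (0, 3, 2)
step 2: normalize row 1 (÷8) = (0, 1, 11)
  row 0: subtract 2×row1 = (1, 0, 7)
  row 2: subtract 3×row1 = (0, 0, 8)
step 3: normalize row 2 (÷8) = (0, 0, 1)
  row 0: subtract 7×row2 = (1, 0, 0)
  row 1: subtract 11×row2 = (0, 1, 0)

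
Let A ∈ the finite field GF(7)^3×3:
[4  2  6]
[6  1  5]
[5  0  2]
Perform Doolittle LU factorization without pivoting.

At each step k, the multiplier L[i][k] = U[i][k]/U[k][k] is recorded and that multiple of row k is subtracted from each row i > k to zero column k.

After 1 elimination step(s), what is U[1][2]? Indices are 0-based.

Step 1: pivot at (0,0) is 4.
  row1 ← row1 − (5)·row0  ⇒  L[1][0]=5, U row1=(0, 5, 3)
  row2 ← row2 − (3)·row0  ⇒  L[2][0]=3, U row2=(0, 1, 5)

U[1][2] = 3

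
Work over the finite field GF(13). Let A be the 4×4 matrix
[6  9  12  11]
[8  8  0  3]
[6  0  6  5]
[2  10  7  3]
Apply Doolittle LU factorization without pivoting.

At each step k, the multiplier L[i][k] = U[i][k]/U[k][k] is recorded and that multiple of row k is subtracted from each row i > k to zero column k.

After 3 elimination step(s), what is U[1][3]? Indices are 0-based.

[col 0] pivot 6
  R1 -= 10*R0 → (0, 9, 10, 10)  (L[1][0] := 10)
  R2 -= 1*R0 → (0, 4, 7, 7)  (L[2][0] := 1)
  R3 -= 9*R0 → (0, 7, 3, 8)  (L[3][0] := 9)
[col 1] pivot 9
  R2 -= 12*R1 → (0, 0, 4, 4)  (L[2][1] := 12)
  R3 -= 8*R1 → (0, 0, 1, 6)  (L[3][1] := 8)
[col 2] pivot 4
  R3 -= 10*R2 → (0, 0, 0, 5)  (L[3][2] := 10)

U[1][3] = 10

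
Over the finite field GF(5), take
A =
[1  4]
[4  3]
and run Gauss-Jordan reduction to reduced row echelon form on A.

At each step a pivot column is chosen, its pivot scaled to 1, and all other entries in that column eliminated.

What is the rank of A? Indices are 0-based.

rank = 2

pivot(0,0)=1: scale R0 → (1, 4)
  clear (1,0): R1 −= (4)R0 → (0, 2)
pivot(1,1)=2: scale R1 → (0, 1)
  clear (0,1): R0 −= (4)R1 → (1, 0)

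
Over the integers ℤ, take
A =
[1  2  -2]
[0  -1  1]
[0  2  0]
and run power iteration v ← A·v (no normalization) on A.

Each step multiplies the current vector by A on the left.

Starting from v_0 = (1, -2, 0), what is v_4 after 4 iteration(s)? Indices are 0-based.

v_4 = (33, -22, 20)

v_0 = (1, -2, 0).
v_1 = A·v_0 = (-3, 2, -4).
v_2 = A·v_1 = (9, -6, 4).
v_3 = A·v_2 = (-11, 10, -12).
v_4 = A·v_3 = (33, -22, 20).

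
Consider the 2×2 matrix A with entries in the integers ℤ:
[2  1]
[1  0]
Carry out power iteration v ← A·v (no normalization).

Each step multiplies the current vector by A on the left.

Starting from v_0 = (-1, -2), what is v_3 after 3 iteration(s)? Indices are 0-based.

v_3 = (-22, -9)

v_0 = (-1, -2).
v_1 = A·v_0 = (-4, -1).
v_2 = A·v_1 = (-9, -4).
v_3 = A·v_2 = (-22, -9).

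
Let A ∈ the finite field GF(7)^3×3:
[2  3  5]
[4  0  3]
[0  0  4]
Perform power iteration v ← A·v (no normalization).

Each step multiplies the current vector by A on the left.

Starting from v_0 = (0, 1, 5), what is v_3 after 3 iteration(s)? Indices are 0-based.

v_0 = (0, 1, 5).
v_1 = A·v_0 = (0, 1, 6).
v_2 = A·v_1 = (5, 4, 3).
v_3 = A·v_2 = (2, 1, 5).

v_3 = (2, 1, 5)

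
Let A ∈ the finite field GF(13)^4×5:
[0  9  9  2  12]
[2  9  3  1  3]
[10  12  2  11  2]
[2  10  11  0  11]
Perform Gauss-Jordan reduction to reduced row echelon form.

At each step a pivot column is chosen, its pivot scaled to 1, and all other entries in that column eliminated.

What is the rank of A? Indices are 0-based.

rank = 4

step 1: exchange rows 0,1
step 1: normalize row 0 (÷2) = (1, 11, 8, 7, 8)
  row 2: subtract 10×row0 = (0, 6, 0, 6, 0)
  row 3: subtract 2×row0 = (0, 1, 8, 12, 8)
step 2: normalize row 1 (÷9) = (0, 1, 1, 6, 10)
  row 0: subtract 11×row1 = (1, 0, 10, 6, 2)
  row 2: subtract 6×row1 = (0, 0, 7, 9, 5)
  row 3: subtract 1×row1 = (0, 0, 7, 6, 11)
step 3: normalize row 2 (÷7) = (0, 0, 1, 5, 10)
  row 0: subtract 10×row2 = (1, 0, 0, 8, 6)
  row 1: subtract 1×row2 = (0, 1, 0, 1, 0)
  row 3: subtract 7×row2 = (0, 0, 0, 10, 6)
step 4: normalize row 3 (÷10) = (0, 0, 0, 1, 11)
  row 0: subtract 8×row3 = (1, 0, 0, 0, 9)
  row 1: subtract 1×row3 = (0, 1, 0, 0, 2)
  row 2: subtract 5×row3 = (0, 0, 1, 0, 7)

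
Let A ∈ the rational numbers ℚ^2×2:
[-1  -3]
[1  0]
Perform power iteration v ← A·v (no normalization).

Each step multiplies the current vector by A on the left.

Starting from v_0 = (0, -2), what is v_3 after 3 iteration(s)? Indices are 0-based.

v_3 = (-12, -6)

v_0 = (0, -2).
v_1 = A·v_0 = (6, 0).
v_2 = A·v_1 = (-6, 6).
v_3 = A·v_2 = (-12, -6).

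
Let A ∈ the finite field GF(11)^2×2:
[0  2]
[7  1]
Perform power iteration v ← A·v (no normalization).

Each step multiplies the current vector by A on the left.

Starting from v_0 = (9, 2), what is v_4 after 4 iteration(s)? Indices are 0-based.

v_0 = (9, 2).
v_1 = A·v_0 = (4, 10).
v_2 = A·v_1 = (9, 5).
v_3 = A·v_2 = (10, 2).
v_4 = A·v_3 = (4, 6).

v_4 = (4, 6)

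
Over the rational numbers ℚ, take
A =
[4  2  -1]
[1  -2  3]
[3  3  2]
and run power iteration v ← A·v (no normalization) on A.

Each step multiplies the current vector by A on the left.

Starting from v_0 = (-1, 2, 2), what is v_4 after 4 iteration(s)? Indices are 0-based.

v_0 = (-1, 2, 2).
v_1 = A·v_0 = (-2, 1, 7).
v_2 = A·v_1 = (-13, 17, 11).
v_3 = A·v_2 = (-29, -14, 34).
v_4 = A·v_3 = (-178, 101, -61).

v_4 = (-178, 101, -61)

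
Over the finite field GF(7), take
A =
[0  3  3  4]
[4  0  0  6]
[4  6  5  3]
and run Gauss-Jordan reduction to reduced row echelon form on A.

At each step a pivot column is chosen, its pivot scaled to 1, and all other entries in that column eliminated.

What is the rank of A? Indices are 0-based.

pivot(0,0): swap R0↔R1
pivot(0,0)=4: scale R0 → (1, 0, 0, 5)
  clear (2,0): R2 −= (4)R0 → (0, 6, 5, 4)
pivot(1,1)=3: scale R1 → (0, 1, 1, 6)
  clear (2,1): R2 −= (6)R1 → (0, 0, 6, 3)
pivot(2,2)=6: scale R2 → (0, 0, 1, 4)
  clear (1,2): R1 −= (1)R2 → (0, 1, 0, 2)

rank = 3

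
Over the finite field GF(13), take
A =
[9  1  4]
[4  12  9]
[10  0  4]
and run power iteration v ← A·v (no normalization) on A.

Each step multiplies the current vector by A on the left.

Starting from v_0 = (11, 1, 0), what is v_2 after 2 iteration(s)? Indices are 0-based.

v_0 = (11, 1, 0).
v_1 = A·v_0 = (9, 4, 6).
v_2 = A·v_1 = (5, 8, 10).

v_2 = (5, 8, 10)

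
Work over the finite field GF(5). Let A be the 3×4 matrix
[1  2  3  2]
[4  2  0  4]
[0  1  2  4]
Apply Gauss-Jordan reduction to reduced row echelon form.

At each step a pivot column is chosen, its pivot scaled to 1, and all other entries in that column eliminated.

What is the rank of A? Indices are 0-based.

pivot(0,0)=1: scale R0 → (1, 2, 3, 2)
  clear (1,0): R1 −= (4)R0 → (0, 4, 3, 1)
pivot(1,1)=4: scale R1 → (0, 1, 2, 4)
  clear (0,1): R0 −= (2)R1 → (1, 0, 4, 4)
  clear (2,1): R2 −= (1)R1 → (0, 0, 0, 0)
col 2: no nonzero at/below row 2; advance.
col 3: no nonzero at/below row 2; advance.

rank = 2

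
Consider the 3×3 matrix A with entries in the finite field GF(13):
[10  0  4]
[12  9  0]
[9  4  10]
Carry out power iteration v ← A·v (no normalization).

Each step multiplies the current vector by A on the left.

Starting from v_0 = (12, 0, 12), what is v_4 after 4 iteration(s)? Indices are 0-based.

v_4 = (8, 0, 2)

v_0 = (12, 0, 12).
v_1 = A·v_0 = (12, 1, 7).
v_2 = A·v_1 = (5, 10, 0).
v_3 = A·v_2 = (11, 7, 7).
v_4 = A·v_3 = (8, 0, 2).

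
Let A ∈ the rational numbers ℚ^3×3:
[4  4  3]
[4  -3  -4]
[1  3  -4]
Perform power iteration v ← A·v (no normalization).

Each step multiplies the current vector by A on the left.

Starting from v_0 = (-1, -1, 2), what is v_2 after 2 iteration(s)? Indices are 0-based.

v_0 = (-1, -1, 2).
v_1 = A·v_0 = (-2, -9, -12).
v_2 = A·v_1 = (-80, 67, 19).

v_2 = (-80, 67, 19)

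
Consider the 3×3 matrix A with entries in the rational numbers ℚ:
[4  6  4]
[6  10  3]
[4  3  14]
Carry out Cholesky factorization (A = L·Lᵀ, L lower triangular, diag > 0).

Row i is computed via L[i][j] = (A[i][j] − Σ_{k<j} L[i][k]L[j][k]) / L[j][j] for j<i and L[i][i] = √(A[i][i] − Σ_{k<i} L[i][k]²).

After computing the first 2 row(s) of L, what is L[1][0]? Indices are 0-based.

L[1][0] = 3

Step 1: L[0][0] = √(4) = 2.
  L[1][0] = (6) / L[0][0] = 3.
Step 2: L[1][1] = √(1) = 1.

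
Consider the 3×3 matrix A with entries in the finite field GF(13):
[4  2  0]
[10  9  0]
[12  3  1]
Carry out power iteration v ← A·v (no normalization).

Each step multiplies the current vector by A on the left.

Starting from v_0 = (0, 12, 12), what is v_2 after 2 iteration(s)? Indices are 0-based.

v_0 = (0, 12, 12).
v_1 = A·v_0 = (11, 4, 9).
v_2 = A·v_1 = (0, 3, 10).

v_2 = (0, 3, 10)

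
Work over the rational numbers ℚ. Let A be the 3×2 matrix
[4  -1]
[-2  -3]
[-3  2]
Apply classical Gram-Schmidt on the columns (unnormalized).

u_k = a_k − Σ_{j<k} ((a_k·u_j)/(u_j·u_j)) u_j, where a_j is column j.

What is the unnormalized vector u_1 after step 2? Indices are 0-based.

Step 1: u_0 = a_0 = (4, -2, -3).
Step 2: u_1 = a_1 − (-4/29)·u_0 = (-13/29, -95/29, 46/29).

u_1 = (-13/29, -95/29, 46/29)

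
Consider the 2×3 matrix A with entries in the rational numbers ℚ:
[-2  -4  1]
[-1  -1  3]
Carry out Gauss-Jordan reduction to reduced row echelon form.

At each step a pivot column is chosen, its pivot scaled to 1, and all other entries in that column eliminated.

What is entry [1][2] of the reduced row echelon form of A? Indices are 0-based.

M[1][2] = 5/2

step 1: normalize row 0 (÷-2) = (1, 2, -1/2)
  row 1: subtract -1×row0 = (0, 1, 5/2)
step 2: normalize row 1 (÷1) = (0, 1, 5/2)
  row 0: subtract 2×row1 = (1, 0, -11/2)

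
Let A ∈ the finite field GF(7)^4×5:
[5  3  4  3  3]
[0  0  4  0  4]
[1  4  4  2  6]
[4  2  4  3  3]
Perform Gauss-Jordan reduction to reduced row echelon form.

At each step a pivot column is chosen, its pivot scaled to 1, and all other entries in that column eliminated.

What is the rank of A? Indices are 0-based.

rank = 4

pivot(0,0)=5: scale R0 → (1, 2, 5, 2, 2)
  clear (2,0): R2 −= (1)R0 → (0, 2, 6, 0, 4)
  clear (3,0): R3 −= (4)R0 → (0, 1, 5, 2, 2)
pivot(1,1): swap R1↔R2
pivot(1,1)=2: scale R1 → (0, 1, 3, 0, 2)
  clear (0,1): R0 −= (2)R1 → (1, 0, 6, 2, 5)
  clear (3,1): R3 −= (1)R1 → (0, 0, 2, 2, 0)
pivot(2,2)=4: scale R2 → (0, 0, 1, 0, 1)
  clear (0,2): R0 −= (6)R2 → (1, 0, 0, 2, 6)
  clear (1,2): R1 −= (3)R2 → (0, 1, 0, 0, 6)
  clear (3,2): R3 −= (2)R2 → (0, 0, 0, 2, 5)
pivot(3,3)=2: scale R3 → (0, 0, 0, 1, 6)
  clear (0,3): R0 −= (2)R3 → (1, 0, 0, 0, 1)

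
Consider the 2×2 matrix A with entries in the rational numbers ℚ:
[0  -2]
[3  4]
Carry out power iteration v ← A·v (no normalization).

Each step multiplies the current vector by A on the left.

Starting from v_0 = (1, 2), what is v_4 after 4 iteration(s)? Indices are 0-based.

v_0 = (1, 2).
v_1 = A·v_0 = (-4, 11).
v_2 = A·v_1 = (-22, 32).
v_3 = A·v_2 = (-64, 62).
v_4 = A·v_3 = (-124, 56).

v_4 = (-124, 56)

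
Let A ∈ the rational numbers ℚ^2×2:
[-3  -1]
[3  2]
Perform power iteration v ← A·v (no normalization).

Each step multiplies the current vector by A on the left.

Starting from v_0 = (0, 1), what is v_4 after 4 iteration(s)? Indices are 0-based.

v_4 = (7, -2)

v_0 = (0, 1).
v_1 = A·v_0 = (-1, 2).
v_2 = A·v_1 = (1, 1).
v_3 = A·v_2 = (-4, 5).
v_4 = A·v_3 = (7, -2).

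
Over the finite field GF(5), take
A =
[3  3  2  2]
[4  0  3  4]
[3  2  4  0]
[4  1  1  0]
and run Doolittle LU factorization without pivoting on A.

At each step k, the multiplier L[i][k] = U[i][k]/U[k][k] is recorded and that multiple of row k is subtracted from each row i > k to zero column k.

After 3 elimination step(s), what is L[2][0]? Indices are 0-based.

Step 1: pivot at (0,0) is 3.
  row1 ← row1 − (3)·row0  ⇒  L[1][0]=3, U row1=(0, 1, 2, 3)
  row2 ← row2 − (1)·row0  ⇒  L[2][0]=1, U row2=(0, 4, 2, 3)
  row3 ← row3 − (3)·row0  ⇒  L[3][0]=3, U row3=(0, 2, 0, 4)
Step 2: pivot at (1,1) is 1.
  row2 ← row2 − (4)·row1  ⇒  L[2][1]=4, U row2=(0, 0, 4, 1)
  row3 ← row3 − (2)·row1  ⇒  L[3][1]=2, U row3=(0, 0, 1, 3)
Step 3: pivot at (2,2) is 4.
  row3 ← row3 − (4)·row2  ⇒  L[3][2]=4, U row3=(0, 0, 0, 4)

L[2][0] = 1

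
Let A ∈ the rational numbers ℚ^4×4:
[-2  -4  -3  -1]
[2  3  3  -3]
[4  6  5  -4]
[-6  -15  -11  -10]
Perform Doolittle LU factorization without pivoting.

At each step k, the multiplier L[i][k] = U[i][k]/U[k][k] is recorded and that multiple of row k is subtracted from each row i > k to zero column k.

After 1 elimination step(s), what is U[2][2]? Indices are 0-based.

U[2][2] = -1

[col 0] pivot -2
  R1 -= -1*R0 → (0, -1, 0, -4)  (L[1][0] := -1)
  R2 -= -2*R0 → (0, -2, -1, -6)  (L[2][0] := -2)
  R3 -= 3*R0 → (0, -3, -2, -7)  (L[3][0] := 3)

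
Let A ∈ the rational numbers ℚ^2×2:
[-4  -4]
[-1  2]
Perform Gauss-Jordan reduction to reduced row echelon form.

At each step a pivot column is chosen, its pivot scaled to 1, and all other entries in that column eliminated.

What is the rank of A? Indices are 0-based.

rank = 2

step 1: normalize row 0 (÷-4) = (1, 1)
  row 1: subtract -1×row0 = (0, 3)
step 2: normalize row 1 (÷3) = (0, 1)
  row 0: subtract 1×row1 = (1, 0)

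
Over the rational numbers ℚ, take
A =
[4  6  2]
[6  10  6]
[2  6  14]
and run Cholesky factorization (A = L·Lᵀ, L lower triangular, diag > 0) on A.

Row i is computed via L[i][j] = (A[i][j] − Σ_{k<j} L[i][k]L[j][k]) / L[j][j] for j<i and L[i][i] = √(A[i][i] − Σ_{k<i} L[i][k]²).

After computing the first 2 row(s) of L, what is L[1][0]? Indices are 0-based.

L[1][0] = 3

Step 1: L[0][0] = √(4) = 2.
  L[1][0] = (6) / L[0][0] = 3.
Step 2: L[1][1] = √(1) = 1.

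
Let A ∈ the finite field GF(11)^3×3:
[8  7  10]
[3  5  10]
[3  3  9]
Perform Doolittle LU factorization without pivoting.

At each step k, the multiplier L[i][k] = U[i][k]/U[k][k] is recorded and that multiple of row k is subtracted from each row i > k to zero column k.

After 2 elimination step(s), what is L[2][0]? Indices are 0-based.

[col 0] pivot 8
  R1 -= 10*R0 → (0, 1, 9)  (L[1][0] := 10)
  R2 -= 10*R0 → (0, 10, 8)  (L[2][0] := 10)
[col 1] pivot 1
  R2 -= 10*R1 → (0, 0, 6)  (L[2][1] := 10)

L[2][0] = 10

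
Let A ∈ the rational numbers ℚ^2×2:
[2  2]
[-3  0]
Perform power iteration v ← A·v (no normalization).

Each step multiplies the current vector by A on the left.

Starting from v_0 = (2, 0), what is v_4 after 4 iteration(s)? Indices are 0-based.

v_4 = (-40, 96)

v_0 = (2, 0).
v_1 = A·v_0 = (4, -6).
v_2 = A·v_1 = (-4, -12).
v_3 = A·v_2 = (-32, 12).
v_4 = A·v_3 = (-40, 96).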